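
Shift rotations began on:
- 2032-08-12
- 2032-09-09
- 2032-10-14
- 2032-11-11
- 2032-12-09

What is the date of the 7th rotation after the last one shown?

Gaps: 28, 35, 28, 28 days — a mix of 28 and 35. Every date is a Thursday.
Each is the 2nd Thursday of its month.
2nd Thursday of January 2033: 2033-01-13.
February 2033 — 2nd Thursday is 2033-02-10.
2nd Thursday of March 2033: 2033-03-10.
April 2033 — 2nd Thursday is 2033-04-14.
2nd Thursday of May 2033: 2033-05-12.
June 2033 — 2nd Thursday is 2033-06-09.
2nd Thursday of July 2033: 2033-07-14.

2033-07-14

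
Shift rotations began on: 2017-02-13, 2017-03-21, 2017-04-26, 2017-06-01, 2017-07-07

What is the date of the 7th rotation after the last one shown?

Gaps between consecutive events: 36, 36, 36, 36 days — a constant 36-day interval.
2017-07-07 + 36 days = 2017-08-12.
2017-08-12 + 36 days = 2017-09-17.
2017-09-17 + 36 days = 2017-10-23.
2017-10-23 + 36 days = 2017-11-28.
2017-11-28 + 36 days = 2018-01-03.
2018-01-03 + 36 days = 2018-02-08.
2018-02-08 + 36 days = 2018-03-16.

2018-03-16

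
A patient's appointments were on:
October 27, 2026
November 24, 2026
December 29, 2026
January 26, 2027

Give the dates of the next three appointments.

February 23, 2027; March 30, 2027; April 27, 2027

Every date is a Tuesday; gaps 28, 35, 28 days.
Each is the last Tuesday of its month (at least one falls on the 29th or later, ruling out '4th Tuesday').
Last Tuesday of February 2027: February 23, 2027.
Last Tuesday of March 2027: March 30, 2027.
April 2027 ends with Tuesday April 27, 2027.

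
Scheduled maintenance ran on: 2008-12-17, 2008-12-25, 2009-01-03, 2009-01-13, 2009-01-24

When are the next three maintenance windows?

Intervals are 8, 9, 10, 11 days — an arithmetic progression with common difference 1.
Next gap: 12 days. 2009-01-24 + 12 days = 2009-02-05.
Next gap: 13 days. 2009-02-05 + 13 days = 2009-02-18.
Next gap: 14 days. 2009-02-18 + 14 days = 2009-03-04.

2009-02-05, 2009-02-18, 2009-03-04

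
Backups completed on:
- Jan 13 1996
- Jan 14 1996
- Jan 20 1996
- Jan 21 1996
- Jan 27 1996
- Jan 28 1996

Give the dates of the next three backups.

Feb 3 1996, Feb 4 1996, Feb 10 1996

Every event lands on a Saturday or Sunday (gaps cycle 1, 6, 1, 6, 1).
So the schedule is: every Saturday and Sunday.
Next Saturday: Feb 3 1996.
The following Sunday is Feb 4 1996.
The following Saturday is Feb 10 1996.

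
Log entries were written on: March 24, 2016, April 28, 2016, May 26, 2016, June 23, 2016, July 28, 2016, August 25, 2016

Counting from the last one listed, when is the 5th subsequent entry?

Gaps: 35, 28, 28, 35, 28 days — a mix of 28 and 35. Every date is a Thursday.
Each is the 4th Thursday of its month.
4th Thursday of September 2016: September 22, 2016.
4th Thursday of October 2016: October 27, 2016.
4th Thursday of November 2016: November 24, 2016.
December 2016 — 4th Thursday is December 22, 2016.
4th Thursday of January 2017: January 26, 2017.

January 26, 2017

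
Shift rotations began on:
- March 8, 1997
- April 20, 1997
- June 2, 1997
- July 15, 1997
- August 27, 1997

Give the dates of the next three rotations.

October 9, 1997; November 21, 1997; January 3, 1998

The spacing is 43, 43, 43, 43 days — always 43 days.
August 27, 1997 + 43 days = October 9, 1997.
October 9, 1997 + 43 days = November 21, 1997.
November 21, 1997 + 43 days = January 3, 1998.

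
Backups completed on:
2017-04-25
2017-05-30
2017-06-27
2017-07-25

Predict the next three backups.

All Tuesdays; the gaps (35, 28, 28) vary with month length.
This is the last Tuesday of each month.
Last Tuesday of August 2017: 2017-08-29.
Last Tuesday of September 2017: 2017-09-26.
October 2017 ends with Tuesday 2017-10-31.

2017-08-29, 2017-09-26, 2017-10-31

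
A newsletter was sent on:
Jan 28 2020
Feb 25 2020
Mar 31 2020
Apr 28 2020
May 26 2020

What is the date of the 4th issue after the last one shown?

Sep 29 2020

These are Tuesdays with 28, 35, 28, 28-day gaps.
Each is the final Tuesday of its month — Mar 31 2020 is past the 28th, so '4th Tuesday' doesn't fit.
June 2020 ends with Tuesday Jun 30 2020.
July 2020 ends with Tuesday Jul 28 2020.
August 2020 ends with Tuesday Aug 25 2020.
September 2020 ends with Tuesday Sep 29 2020.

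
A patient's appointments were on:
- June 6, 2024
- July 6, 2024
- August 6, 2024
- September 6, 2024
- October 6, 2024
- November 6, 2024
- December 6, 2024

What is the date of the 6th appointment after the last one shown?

June 6, 2025

Gaps: 30, 31, 31, 30, 31, 30 days — not constant. Every event is on the 6th of the month.
Pattern: the 6th of each month.
Next: January 2025 → January 6, 2025.
Next: February 2025 → February 6, 2025.
March 2025: March 6, 2025.
Next: April 2025 → April 6, 2025.
Next: May 2025 → May 6, 2025.
June 2025: June 6, 2025.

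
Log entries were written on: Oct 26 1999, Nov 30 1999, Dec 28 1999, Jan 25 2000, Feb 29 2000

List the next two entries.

These are Tuesdays with 35, 28, 28, 35-day gaps.
Each is the final Tuesday of its month — Nov 30 1999 is past the 28th, so '4th Tuesday' doesn't fit.
March 2000 ends with Tuesday Mar 28 2000.
April 2000 ends with Tuesday Apr 25 2000.

Mar 28 2000, Apr 25 2000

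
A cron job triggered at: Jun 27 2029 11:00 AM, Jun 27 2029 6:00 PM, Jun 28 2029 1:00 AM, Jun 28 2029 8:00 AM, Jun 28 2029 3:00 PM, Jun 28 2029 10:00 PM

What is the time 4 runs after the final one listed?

Jun 30 2029 2:00 AM

Gaps: 7, 7, 7, 7, 7 hours — each event is 7 hours after the previous one.
Jun 28 2029 10:00 PM + 7 h = Jun 29 2029 5:00 AM.
Jun 29 2029 5:00 AM + 7 h = Jun 29 2029 12:00 PM.
Jun 29 2029 12:00 PM + 7 h = Jun 29 2029 7:00 PM.
Jun 29 2029 7:00 PM + 7 h = Jun 30 2029 2:00 AM.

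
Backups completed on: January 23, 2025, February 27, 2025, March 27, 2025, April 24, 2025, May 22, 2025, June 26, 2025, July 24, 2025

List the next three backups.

All dates are Thursdays, 35, 28, 28, 28, 35, 28 days apart.
Specifically, the 4th Thursday of each month.
4th Thursday of August 2025: August 28, 2025.
September 2025 — 4th Thursday is September 25, 2025.
October 2025 — 4th Thursday is October 23, 2025.

August 28, 2025; September 25, 2025; October 23, 2025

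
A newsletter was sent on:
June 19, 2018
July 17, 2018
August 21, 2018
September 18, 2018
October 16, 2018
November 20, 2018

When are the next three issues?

Gaps: 28, 35, 28, 28, 35 days — a mix of 28 and 35. Every date is a Tuesday.
Each is the 3rd Tuesday of its month.
December 2018 — 3rd Tuesday is December 18, 2018.
January 2019 — 3rd Tuesday is January 15, 2019.
3rd Tuesday of February 2019: February 19, 2019.

December 18, 2018; January 15, 2019; February 19, 2019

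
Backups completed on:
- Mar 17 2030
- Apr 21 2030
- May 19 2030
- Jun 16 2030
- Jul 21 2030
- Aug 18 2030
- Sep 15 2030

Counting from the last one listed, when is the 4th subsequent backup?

Jan 19 2031

Gaps: 35, 28, 28, 35, 28, 28 days — a mix of 28 and 35. Every date is a Sunday.
Each is the 3rd Sunday of its month.
October 2030 — 3rd Sunday is Oct 20 2030.
3rd Sunday of November 2030: Nov 17 2030.
December 2030 — 3rd Sunday is Dec 15 2030.
3rd Sunday of January 2031: Jan 19 2031.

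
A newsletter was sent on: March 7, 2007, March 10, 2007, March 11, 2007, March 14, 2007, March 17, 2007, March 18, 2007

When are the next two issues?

March 21, 2007; March 24, 2007

Every event lands on a Wednesday or Saturday or Sunday (gaps cycle 3, 1, 3, 3, 1).
So the schedule is: every Wednesday, Saturday and Sunday.
The following Wednesday is March 21, 2007.
The following Saturday is March 24, 2007.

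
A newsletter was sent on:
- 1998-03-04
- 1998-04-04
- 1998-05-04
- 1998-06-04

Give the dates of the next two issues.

1998-07-04, 1998-08-04

Each date is the 4th; the gaps (31, 30, 31) track the month lengths.
The rule is the 4th of each month.
Next: July 1998 → 1998-07-04.
Next: August 1998 → 1998-08-04.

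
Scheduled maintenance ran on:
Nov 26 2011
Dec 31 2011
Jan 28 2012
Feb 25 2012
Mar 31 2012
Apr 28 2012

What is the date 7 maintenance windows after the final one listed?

Every date is a Saturday; gaps 35, 28, 28, 35, 28 days.
Each is the last Saturday of its month (at least one falls on the 29th or later, ruling out '4th Saturday').
May 2012 ends with Saturday May 26 2012.
June 2012 ends with Saturday Jun 30 2012.
Last Saturday of July 2012: Jul 28 2012.
Last Saturday of August 2012: Aug 25 2012.
Last Saturday of September 2012: Sep 29 2012.
October 2012 ends with Saturday Oct 27 2012.
Last Saturday of November 2012: Nov 24 2012.

Nov 24 2012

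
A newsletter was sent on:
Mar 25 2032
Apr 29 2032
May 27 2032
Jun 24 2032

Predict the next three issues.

Jul 29 2032, Aug 26 2032, Sep 30 2032

These are Thursdays with 35, 28, 28-day gaps.
Each is the final Thursday of its month — Apr 29 2032 is past the 28th, so '4th Thursday' doesn't fit.
Last Thursday of July 2032: Jul 29 2032.
Last Thursday of August 2032: Aug 26 2032.
September 2032 ends with Thursday Sep 30 2032.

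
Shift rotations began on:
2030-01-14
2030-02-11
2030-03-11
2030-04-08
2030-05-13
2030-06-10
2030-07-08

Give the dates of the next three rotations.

These are Mondays at 28- or 35-day spacing (28, 28, 28, 35, 28, 28).
The pattern: 2nd Monday of the month.
2nd Monday of August 2030: 2030-08-12.
September 2030 — 2nd Monday is 2030-09-09.
October 2030 — 2nd Monday is 2030-10-14.

2030-08-12, 2030-09-09, 2030-10-14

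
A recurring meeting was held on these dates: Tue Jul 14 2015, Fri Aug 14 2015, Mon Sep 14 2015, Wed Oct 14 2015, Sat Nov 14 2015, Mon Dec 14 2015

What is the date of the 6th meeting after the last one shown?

The day-of-month is always 14 (31, 31, 30, 31, 30 days between events).
So this recurs on the 14th of each month.
Next: January 2016 → Thu Jan 14 2016.
February 2016: Sun Feb 14 2016.
Next: March 2016 → Mon Mar 14 2016.
Next: April 2016 → Thu Apr 14 2016.
May 2016: Sat May 14 2016.
Next: June 2016 → Tue Jun 14 2016.

Tue Jun 14 2016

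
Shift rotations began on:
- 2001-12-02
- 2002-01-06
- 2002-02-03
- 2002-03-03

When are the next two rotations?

These are Sundays at 28- or 35-day spacing (35, 28, 28).
The pattern: 1st Sunday of the month.
April 2002 — 1st Sunday is 2002-04-07.
1st Sunday of May 2002: 2002-05-05.

2002-04-07, 2002-05-05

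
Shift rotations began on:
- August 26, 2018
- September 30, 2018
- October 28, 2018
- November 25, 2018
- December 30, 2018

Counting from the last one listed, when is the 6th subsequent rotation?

June 30, 2019

These are Sundays with 35, 28, 28, 35-day gaps.
Each is the final Sunday of its month — September 30, 2018 is past the 28th, so '4th Sunday' doesn't fit.
January 2019 ends with Sunday January 27, 2019.
Last Sunday of February 2019: February 24, 2019.
Last Sunday of March 2019: March 31, 2019.
April 2019 ends with Sunday April 28, 2019.
Last Sunday of May 2019: May 26, 2019.
Last Sunday of June 2019: June 30, 2019.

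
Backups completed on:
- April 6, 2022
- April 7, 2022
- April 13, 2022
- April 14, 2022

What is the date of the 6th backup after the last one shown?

The gap pattern 1, 6, 1 repeats every 2 events.
These are the Wednesdays and Thursdays of each week.
The following Wednesday is April 20, 2022.
The following Thursday is April 21, 2022.
The following Wednesday is April 27, 2022.
The following Thursday is April 28, 2022.
The following Wednesday is May 4, 2022.
The following Thursday is May 5, 2022.

May 5, 2022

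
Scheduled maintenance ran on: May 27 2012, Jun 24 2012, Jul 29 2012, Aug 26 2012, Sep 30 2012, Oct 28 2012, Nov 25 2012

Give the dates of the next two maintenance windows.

Dec 30 2012, Jan 27 2013

Every date is a Sunday; gaps 28, 35, 28, 35, 28, 28 days.
Each is the last Sunday of its month (at least one falls on the 29th or later, ruling out '4th Sunday').
Last Sunday of December 2012: Dec 30 2012.
Last Sunday of January 2013: Jan 27 2013.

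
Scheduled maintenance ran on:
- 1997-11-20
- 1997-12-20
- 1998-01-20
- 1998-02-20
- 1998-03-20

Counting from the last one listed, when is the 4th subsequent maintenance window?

1998-07-20

Each date is the 20th; the gaps (30, 31, 31, 28) track the month lengths.
The rule is the 20th of each month.
Next: April 1998 → 1998-04-20.
May 1998: 1998-05-20.
Next: June 1998 → 1998-06-20.
Next: July 1998 → 1998-07-20.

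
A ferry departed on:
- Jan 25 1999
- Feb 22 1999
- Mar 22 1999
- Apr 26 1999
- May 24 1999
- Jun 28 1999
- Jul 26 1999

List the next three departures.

Aug 23 1999, Sep 27 1999, Oct 25 1999

Gaps: 28, 28, 35, 28, 35, 28 days — a mix of 28 and 35. Every date is a Monday.
Each is the 4th Monday of its month.
4th Monday of August 1999: Aug 23 1999.
September 1999 — 4th Monday is Sep 27 1999.
4th Monday of October 1999: Oct 25 1999.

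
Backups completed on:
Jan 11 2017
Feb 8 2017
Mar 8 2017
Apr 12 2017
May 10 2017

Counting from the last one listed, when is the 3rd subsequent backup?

Aug 9 2017

Gaps: 28, 28, 35, 28 days — a mix of 28 and 35. Every date is a Wednesday.
Each is the 2nd Wednesday of its month.
June 2017 — 2nd Wednesday is Jun 14 2017.
July 2017 — 2nd Wednesday is Jul 12 2017.
2nd Wednesday of August 2017: Aug 9 2017.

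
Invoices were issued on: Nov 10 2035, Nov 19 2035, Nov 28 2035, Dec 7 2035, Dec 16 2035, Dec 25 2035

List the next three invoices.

The spacing is 9, 9, 9, 9, 9 days — always 9 days.
Dec 25 2035 + 9 days = Jan 3 2036.
Jan 3 2036 + 9 days = Jan 12 2036.
Jan 12 2036 + 9 days = Jan 21 2036.

Jan 3 2036, Jan 12 2036, Jan 21 2036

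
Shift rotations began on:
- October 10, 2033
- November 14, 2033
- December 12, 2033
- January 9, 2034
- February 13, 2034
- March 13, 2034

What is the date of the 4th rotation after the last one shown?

All dates are Mondays, 35, 28, 28, 35, 28 days apart.
Specifically, the 2nd Monday of each month.
2nd Monday of April 2034: April 10, 2034.
May 2034 — 2nd Monday is May 8, 2034.
2nd Monday of June 2034: June 12, 2034.
2nd Monday of July 2034: July 10, 2034.

July 10, 2034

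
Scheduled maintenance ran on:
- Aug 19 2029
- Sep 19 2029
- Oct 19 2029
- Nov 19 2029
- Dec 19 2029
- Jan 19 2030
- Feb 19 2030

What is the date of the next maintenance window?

Mar 19 2030

Gaps: 31, 30, 31, 30, 31, 31 days — not constant. Every event is on the 19th of the month.
Pattern: the 19th of each month.
Next: March 2030 → Mar 19 2030.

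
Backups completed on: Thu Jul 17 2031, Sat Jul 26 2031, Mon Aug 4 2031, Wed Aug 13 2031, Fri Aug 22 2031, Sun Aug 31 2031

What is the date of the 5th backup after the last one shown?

Every event comes 9 days after the last (9, 9, 9, 9, 9).
Sun Aug 31 2031 + 9 days = Tue Sep 9 2031.
Tue Sep 9 2031 + 9 days = Thu Sep 18 2031.
Thu Sep 18 2031 + 9 days = Sat Sep 27 2031.
Sat Sep 27 2031 + 9 days = Mon Oct 6 2031.
Mon Oct 6 2031 + 9 days = Wed Oct 15 2031.

Wed Oct 15 2031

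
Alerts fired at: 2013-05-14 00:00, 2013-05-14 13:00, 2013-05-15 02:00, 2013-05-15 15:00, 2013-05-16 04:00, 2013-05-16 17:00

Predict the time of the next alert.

The interval is a steady 13 hours (13, 13, 13, 13, 13).
2013-05-16 17:00 + 13 h = 2013-05-17 06:00.

2013-05-17 06:00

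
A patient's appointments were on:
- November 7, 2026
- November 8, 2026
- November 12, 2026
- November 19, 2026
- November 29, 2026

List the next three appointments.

Gaps: 1, 4, 7, 10 days — each gap is 3 larger than the previous one.
Next gap: 13 days. November 29, 2026 + 13 days = December 12, 2026.
Next gap: 16 days. December 12, 2026 + 16 days = December 28, 2026.
Next gap: 19 days. December 28, 2026 + 19 days = January 16, 2027.

December 12, 2026; December 28, 2026; January 16, 2027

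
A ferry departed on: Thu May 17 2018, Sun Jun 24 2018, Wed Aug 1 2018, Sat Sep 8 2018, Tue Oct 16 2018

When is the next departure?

Gaps between consecutive events: 38, 38, 38, 38 days — a constant 38-day interval.
Tue Oct 16 2018 + 38 days = Fri Nov 23 2018.

Fri Nov 23 2018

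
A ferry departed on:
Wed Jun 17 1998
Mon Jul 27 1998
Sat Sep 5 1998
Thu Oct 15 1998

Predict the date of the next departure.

Tue Nov 24 1998

Every event comes 40 days after the last (40, 40, 40).
Thu Oct 15 1998 + 40 days = Tue Nov 24 1998.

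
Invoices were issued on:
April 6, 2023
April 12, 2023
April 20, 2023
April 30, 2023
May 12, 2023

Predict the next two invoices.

The spacing grows by 2 each time: 6, 8, 10, 12 days.
Next gap: 14 days. May 12, 2023 + 14 days = May 26, 2023.
Next gap: 16 days. May 26, 2023 + 16 days = June 11, 2023.

May 26, 2023; June 11, 2023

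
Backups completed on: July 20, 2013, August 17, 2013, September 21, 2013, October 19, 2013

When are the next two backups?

November 16, 2013; December 21, 2013

Gaps: 28, 35, 28 days — a mix of 28 and 35. Every date is a Saturday.
Each is the 3rd Saturday of its month.
November 2013 — 3rd Saturday is November 16, 2013.
3rd Saturday of December 2013: December 21, 2013.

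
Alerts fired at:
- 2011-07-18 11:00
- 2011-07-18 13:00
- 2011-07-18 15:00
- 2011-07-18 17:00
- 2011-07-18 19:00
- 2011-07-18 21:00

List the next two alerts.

2011-07-18 23:00, 2011-07-19 01:00

Gaps: 2, 2, 2, 2, 2 hours — each event is 2 hours after the previous one.
2011-07-18 21:00 + 2 h = 2011-07-18 23:00.
2011-07-18 23:00 + 2 h = 2011-07-19 01:00.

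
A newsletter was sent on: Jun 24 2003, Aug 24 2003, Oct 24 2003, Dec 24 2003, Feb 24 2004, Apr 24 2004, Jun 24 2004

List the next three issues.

Each date is the 24th; the gaps (61, 61, 61, 62, 60, 61) track the month lengths.
The rule is the 24th of every 2 months.
Next: August 2004 → Aug 24 2004.
Next: October 2004 → Oct 24 2004.
Next: December 2004 → Dec 24 2004.

Aug 24 2004, Oct 24 2004, Dec 24 2004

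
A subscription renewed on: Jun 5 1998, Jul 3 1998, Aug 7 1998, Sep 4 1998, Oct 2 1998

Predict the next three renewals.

Gaps: 28, 35, 28, 28 days — a mix of 28 and 35. Every date is a Friday.
Each is the 1st Friday of its month.
November 1998 — 1st Friday is Nov 6 1998.
December 1998 — 1st Friday is Dec 4 1998.
January 1999 — 1st Friday is Jan 1 1999.

Nov 6 1998, Dec 4 1998, Jan 1 1999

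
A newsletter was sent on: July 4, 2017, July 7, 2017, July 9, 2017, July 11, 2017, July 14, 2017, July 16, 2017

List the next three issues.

The gap pattern 3, 2, 2, 3, 2 repeats every 3 events.
These are the Tuesdays, Fridays and Sundays of each week.
Next Tuesday: July 18, 2017.
The following Friday is July 21, 2017.
Next Sunday: July 23, 2017.

July 18, 2017; July 21, 2017; July 23, 2017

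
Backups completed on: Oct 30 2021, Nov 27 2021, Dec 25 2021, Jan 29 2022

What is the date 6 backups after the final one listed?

These are Saturdays with 28, 28, 35-day gaps.
Each is the final Saturday of its month — Oct 30 2021 is past the 28th, so '4th Saturday' doesn't fit.
Last Saturday of February 2022: Feb 26 2022.
Last Saturday of March 2022: Mar 26 2022.
Last Saturday of April 2022: Apr 30 2022.
May 2022 ends with Saturday May 28 2022.
Last Saturday of June 2022: Jun 25 2022.
Last Saturday of July 2022: Jul 30 2022.

Jul 30 2022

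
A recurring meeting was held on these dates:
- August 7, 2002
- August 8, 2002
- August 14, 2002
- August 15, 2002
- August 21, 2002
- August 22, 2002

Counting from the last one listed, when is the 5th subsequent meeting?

Every event lands on a Wednesday or Thursday (gaps cycle 1, 6, 1, 6, 1).
So the schedule is: every Wednesday and Thursday.
Next Wednesday: August 28, 2002.
Next Thursday: August 29, 2002.
The following Wednesday is September 4, 2002.
The following Thursday is September 5, 2002.
Next Wednesday: September 11, 2002.

September 11, 2002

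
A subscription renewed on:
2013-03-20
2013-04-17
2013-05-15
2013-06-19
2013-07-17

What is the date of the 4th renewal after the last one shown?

2013-11-20

These are Wednesdays at 28- or 35-day spacing (28, 28, 35, 28).
The pattern: 3rd Wednesday of the month.
3rd Wednesday of August 2013: 2013-08-21.
September 2013 — 3rd Wednesday is 2013-09-18.
October 2013 — 3rd Wednesday is 2013-10-16.
3rd Wednesday of November 2013: 2013-11-20.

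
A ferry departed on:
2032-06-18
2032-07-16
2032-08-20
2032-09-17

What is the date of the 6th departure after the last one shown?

2033-03-18

All dates are Fridays, 28, 35, 28 days apart.
Specifically, the 3rd Friday of each month.
3rd Friday of October 2032: 2032-10-15.
3rd Friday of November 2032: 2032-11-19.
December 2032 — 3rd Friday is 2032-12-17.
January 2033 — 3rd Friday is 2033-01-21.
February 2033 — 3rd Friday is 2033-02-18.
3rd Friday of March 2033: 2033-03-18.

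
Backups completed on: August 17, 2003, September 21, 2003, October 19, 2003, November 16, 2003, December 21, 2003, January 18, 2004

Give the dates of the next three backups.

February 15, 2004; March 21, 2004; April 18, 2004

These are Sundays at 28- or 35-day spacing (35, 28, 28, 35, 28).
The pattern: 3rd Sunday of the month.
3rd Sunday of February 2004: February 15, 2004.
3rd Sunday of March 2004: March 21, 2004.
April 2004 — 3rd Sunday is April 18, 2004.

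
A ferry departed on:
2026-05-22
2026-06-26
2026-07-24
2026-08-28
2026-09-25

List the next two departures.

2026-10-23, 2026-11-27

Gaps: 35, 28, 35, 28 days — a mix of 28 and 35. Every date is a Friday.
Each is the 4th Friday of its month.
4th Friday of October 2026: 2026-10-23.
4th Friday of November 2026: 2026-11-27.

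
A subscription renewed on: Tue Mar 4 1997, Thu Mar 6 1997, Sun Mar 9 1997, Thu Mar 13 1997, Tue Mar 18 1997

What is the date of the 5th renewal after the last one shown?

Gaps: 2, 3, 4, 5 days — each gap is 1 larger than the previous one.
Next gap: 6 days. Tue Mar 18 1997 + 6 days = Mon Mar 24 1997.
Next gap: 7 days. Mon Mar 24 1997 + 7 days = Mon Mar 31 1997.
Next gap: 8 days. Mon Mar 31 1997 + 8 days = Tue Apr 8 1997.
Next gap: 9 days. Tue Apr 8 1997 + 9 days = Thu Apr 17 1997.
Next gap: 10 days. Thu Apr 17 1997 + 10 days = Sun Apr 27 1997.

Sun Apr 27 1997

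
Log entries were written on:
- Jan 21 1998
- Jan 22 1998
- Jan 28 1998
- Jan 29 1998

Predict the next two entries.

Every event lands on a Wednesday or Thursday (gaps cycle 1, 6, 1).
So the schedule is: every Wednesday and Thursday.
The following Wednesday is Feb 4 1998.
Next Thursday: Feb 5 1998.

Feb 4 1998, Feb 5 1998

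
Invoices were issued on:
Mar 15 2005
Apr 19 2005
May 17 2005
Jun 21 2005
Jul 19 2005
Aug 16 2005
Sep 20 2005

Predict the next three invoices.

Oct 18 2005, Nov 15 2005, Dec 20 2005

All dates are Tuesdays, 35, 28, 35, 28, 28, 35 days apart.
Specifically, the 3rd Tuesday of each month.
October 2005 — 3rd Tuesday is Oct 18 2005.
November 2005 — 3rd Tuesday is Nov 15 2005.
3rd Tuesday of December 2005: Dec 20 2005.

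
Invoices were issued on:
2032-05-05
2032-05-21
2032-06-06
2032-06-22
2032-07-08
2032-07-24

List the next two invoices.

2032-08-09, 2032-08-25

Every event comes 16 days after the last (16, 16, 16, 16, 16).
2032-07-24 + 16 days = 2032-08-09.
2032-08-09 + 16 days = 2032-08-25.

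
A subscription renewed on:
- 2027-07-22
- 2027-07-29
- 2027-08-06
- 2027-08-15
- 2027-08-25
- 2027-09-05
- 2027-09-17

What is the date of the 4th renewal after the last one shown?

Intervals are 7, 8, 9, 10, 11, 12 days — an arithmetic progression with common difference 1.
Next gap: 13 days. 2027-09-17 + 13 days = 2027-09-30.
Next gap: 14 days. 2027-09-30 + 14 days = 2027-10-14.
Next gap: 15 days. 2027-10-14 + 15 days = 2027-10-29.
Next gap: 16 days. 2027-10-29 + 16 days = 2027-11-14.

2027-11-14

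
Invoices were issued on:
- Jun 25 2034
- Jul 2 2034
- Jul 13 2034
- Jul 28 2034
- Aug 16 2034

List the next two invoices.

Sep 8 2034, Oct 5 2034

Intervals are 7, 11, 15, 19 days — an arithmetic progression with common difference 4.
Next gap: 23 days. Aug 16 2034 + 23 days = Sep 8 2034.
Next gap: 27 days. Sep 8 2034 + 27 days = Oct 5 2034.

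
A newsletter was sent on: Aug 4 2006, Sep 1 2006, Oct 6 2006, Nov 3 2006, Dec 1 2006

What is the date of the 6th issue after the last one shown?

All dates are Fridays, 28, 35, 28, 28 days apart.
Specifically, the 1st Friday of each month.
January 2007 — 1st Friday is Jan 5 2007.
1st Friday of February 2007: Feb 2 2007.
1st Friday of March 2007: Mar 2 2007.
1st Friday of April 2007: Apr 6 2007.
1st Friday of May 2007: May 4 2007.
June 2007 — 1st Friday is Jun 1 2007.

Jun 1 2007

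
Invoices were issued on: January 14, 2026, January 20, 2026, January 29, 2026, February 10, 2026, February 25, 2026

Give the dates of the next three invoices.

Intervals are 6, 9, 12, 15 days — an arithmetic progression with common difference 3.
Next gap: 18 days. February 25, 2026 + 18 days = March 15, 2026.
Next gap: 21 days. March 15, 2026 + 21 days = April 5, 2026.
Next gap: 24 days. April 5, 2026 + 24 days = April 29, 2026.

March 15, 2026; April 5, 2026; April 29, 2026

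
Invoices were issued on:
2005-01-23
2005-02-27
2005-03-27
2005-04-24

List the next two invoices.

All dates are Sundays, 35, 28, 28 days apart.
Specifically, the 4th Sunday of each month.
4th Sunday of May 2005: 2005-05-22.
4th Sunday of June 2005: 2005-06-26.

2005-05-22, 2005-06-26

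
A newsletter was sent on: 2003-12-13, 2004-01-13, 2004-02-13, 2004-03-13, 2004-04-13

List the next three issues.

The day-of-month is always 13 (31, 31, 29, 31 days between events).
So this recurs on the 13th of each month.
May 2004: 2004-05-13.
June 2004: 2004-06-13.
July 2004: 2004-07-13.

2004-05-13, 2004-06-13, 2004-07-13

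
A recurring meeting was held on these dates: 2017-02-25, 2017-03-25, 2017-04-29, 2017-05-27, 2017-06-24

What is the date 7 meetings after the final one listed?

All Saturdays; the gaps (28, 35, 28, 28) vary with month length.
This is the last Saturday of each month.
July 2017 ends with Saturday 2017-07-29.
Last Saturday of August 2017: 2017-08-26.
Last Saturday of September 2017: 2017-09-30.
October 2017 ends with Saturday 2017-10-28.
Last Saturday of November 2017: 2017-11-25.
December 2017 ends with Saturday 2017-12-30.
January 2018 ends with Saturday 2018-01-27.

2018-01-27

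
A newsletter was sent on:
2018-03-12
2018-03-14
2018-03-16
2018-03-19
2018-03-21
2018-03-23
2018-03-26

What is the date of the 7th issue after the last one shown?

The gap pattern 2, 2, 3, 2, 2, 3 repeats every 3 events.
These are the Mondays, Wednesdays and Fridays of each week.
Next Wednesday: 2018-03-28.
The following Friday is 2018-03-30.
The following Monday is 2018-04-02.
Next Wednesday: 2018-04-04.
The following Friday is 2018-04-06.
Next Monday: 2018-04-09.
The following Wednesday is 2018-04-11.

2018-04-11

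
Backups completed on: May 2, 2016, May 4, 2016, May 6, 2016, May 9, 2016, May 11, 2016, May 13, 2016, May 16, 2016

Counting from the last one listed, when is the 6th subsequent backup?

Gaps: 2, 2, 3, 2, 2, 3 days — not constant, but cyclic with period 3.
The events fall on every Monday, Wednesday and Friday.
Next Wednesday: May 18, 2016.
The following Friday is May 20, 2016.
The following Monday is May 23, 2016.
The following Wednesday is May 25, 2016.
The following Friday is May 27, 2016.
Next Monday: May 30, 2016.

May 30, 2016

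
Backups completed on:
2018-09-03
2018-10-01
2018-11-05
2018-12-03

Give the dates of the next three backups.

Gaps: 28, 35, 28 days — a mix of 28 and 35. Every date is a Monday.
Each is the 1st Monday of its month.
1st Monday of January 2019: 2019-01-07.
1st Monday of February 2019: 2019-02-04.
March 2019 — 1st Monday is 2019-03-04.

2019-01-07, 2019-02-04, 2019-03-04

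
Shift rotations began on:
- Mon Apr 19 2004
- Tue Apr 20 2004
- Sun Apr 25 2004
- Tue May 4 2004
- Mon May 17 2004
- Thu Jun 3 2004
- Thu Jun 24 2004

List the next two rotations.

The spacing grows by 4 each time: 1, 5, 9, 13, 17, 21 days.
Next gap: 25 days. Thu Jun 24 2004 + 25 days = Mon Jul 19 2004.
Next gap: 29 days. Mon Jul 19 2004 + 29 days = Tue Aug 17 2004.

Mon Jul 19 2004, Tue Aug 17 2004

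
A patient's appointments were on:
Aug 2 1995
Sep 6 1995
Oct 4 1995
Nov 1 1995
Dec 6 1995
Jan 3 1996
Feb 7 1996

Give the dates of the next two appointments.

Gaps: 35, 28, 28, 35, 28, 35 days — a mix of 28 and 35. Every date is a Wednesday.
Each is the 1st Wednesday of its month.
1st Wednesday of March 1996: Mar 6 1996.
1st Wednesday of April 1996: Apr 3 1996.

Mar 6 1996, Apr 3 1996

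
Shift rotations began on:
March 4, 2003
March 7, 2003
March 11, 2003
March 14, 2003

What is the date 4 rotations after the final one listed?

March 28, 2003

Gaps: 3, 4, 3 days — not constant, but cyclic with period 2.
The events fall on every Tuesday and Friday.
Next Tuesday: March 18, 2003.
Next Friday: March 21, 2003.
The following Tuesday is March 25, 2003.
The following Friday is March 28, 2003.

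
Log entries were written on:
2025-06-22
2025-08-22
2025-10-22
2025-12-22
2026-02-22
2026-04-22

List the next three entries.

Gaps: 61, 61, 61, 62, 59 days — not constant. Every event is on the 22nd of the month.
Pattern: the 22nd of every 2 months.
June 2026: 2026-06-22.
August 2026: 2026-08-22.
October 2026: 2026-10-22.

2026-06-22, 2026-08-22, 2026-10-22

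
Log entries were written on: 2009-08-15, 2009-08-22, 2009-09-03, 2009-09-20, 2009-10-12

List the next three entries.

2009-11-08, 2009-12-10, 2010-01-16

The spacing grows by 5 each time: 7, 12, 17, 22 days.
Next gap: 27 days. 2009-10-12 + 27 days = 2009-11-08.
Next gap: 32 days. 2009-11-08 + 32 days = 2009-12-10.
Next gap: 37 days. 2009-12-10 + 37 days = 2010-01-16.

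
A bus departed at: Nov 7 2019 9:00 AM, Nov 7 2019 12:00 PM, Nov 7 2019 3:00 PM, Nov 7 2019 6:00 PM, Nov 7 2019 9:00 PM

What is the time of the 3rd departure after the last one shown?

Spacing: 3, 3, 3, 3 h — constant 3 h.
Nov 7 2019 9:00 PM + 3 h = Nov 8 2019 12:00 AM.
Nov 8 2019 12:00 AM + 3 h = Nov 8 2019 3:00 AM.
Nov 8 2019 3:00 AM + 3 h = Nov 8 2019 6:00 AM.

Nov 8 2019 6:00 AM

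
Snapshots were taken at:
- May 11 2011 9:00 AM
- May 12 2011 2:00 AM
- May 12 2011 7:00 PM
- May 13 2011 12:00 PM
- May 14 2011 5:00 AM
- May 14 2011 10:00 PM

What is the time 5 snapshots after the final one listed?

May 18 2011 11:00 AM

Spacing: 17, 17, 17, 17, 17 h — constant 17 h.
May 14 2011 10:00 PM + 17 h = May 15 2011 3:00 PM.
May 15 2011 3:00 PM + 17 h = May 16 2011 8:00 AM.
May 16 2011 8:00 AM + 17 h = May 17 2011 1:00 AM.
May 17 2011 1:00 AM + 17 h = May 17 2011 6:00 PM.
May 17 2011 6:00 PM + 17 h = May 18 2011 11:00 AM.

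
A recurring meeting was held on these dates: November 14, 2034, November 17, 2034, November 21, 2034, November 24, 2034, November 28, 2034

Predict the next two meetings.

The gap pattern 3, 4, 3, 4 repeats every 2 events.
These are the Tuesdays and Fridays of each week.
Next Friday: December 1, 2034.
Next Tuesday: December 5, 2034.

December 1, 2034; December 5, 2034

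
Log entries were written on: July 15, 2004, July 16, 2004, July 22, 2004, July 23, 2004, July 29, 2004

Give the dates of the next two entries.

Every event lands on a Thursday or Friday (gaps cycle 1, 6, 1, 6).
So the schedule is: every Thursday and Friday.
Next Friday: July 30, 2004.
The following Thursday is August 5, 2004.

July 30, 2004; August 5, 2004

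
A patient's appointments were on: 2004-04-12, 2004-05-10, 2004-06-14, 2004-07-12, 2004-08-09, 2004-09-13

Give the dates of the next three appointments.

All dates are Mondays, 28, 35, 28, 28, 35 days apart.
Specifically, the 2nd Monday of each month.
2nd Monday of October 2004: 2004-10-11.
2nd Monday of November 2004: 2004-11-08.
2nd Monday of December 2004: 2004-12-13.

2004-10-11, 2004-11-08, 2004-12-13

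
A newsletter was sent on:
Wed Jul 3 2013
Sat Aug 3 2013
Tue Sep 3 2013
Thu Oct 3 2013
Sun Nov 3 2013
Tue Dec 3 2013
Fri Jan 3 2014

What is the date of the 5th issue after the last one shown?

Gaps: 31, 31, 30, 31, 30, 31 days — not constant. Every event is on the 3rd of the month.
Pattern: the 3rd of each month.
February 2014: Mon Feb 3 2014.
March 2014: Mon Mar 3 2014.
Next: April 2014 → Thu Apr 3 2014.
Next: May 2014 → Sat May 3 2014.
June 2014: Tue Jun 3 2014.

Tue Jun 3 2014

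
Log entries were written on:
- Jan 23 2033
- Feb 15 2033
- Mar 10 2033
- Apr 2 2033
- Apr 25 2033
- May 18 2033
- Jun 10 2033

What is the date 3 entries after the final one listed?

Aug 18 2033

Every event comes 23 days after the last (23, 23, 23, 23, 23, 23).
Jun 10 2033 + 23 days = Jul 3 2033.
Jul 3 2033 + 23 days = Jul 26 2033.
Jul 26 2033 + 23 days = Aug 18 2033.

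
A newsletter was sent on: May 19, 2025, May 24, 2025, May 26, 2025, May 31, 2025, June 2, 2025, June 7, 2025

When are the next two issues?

Every event lands on a Monday or Saturday (gaps cycle 5, 2, 5, 2, 5).
So the schedule is: every Monday and Saturday.
Next Monday: June 9, 2025.
The following Saturday is June 14, 2025.

June 9, 2025; June 14, 2025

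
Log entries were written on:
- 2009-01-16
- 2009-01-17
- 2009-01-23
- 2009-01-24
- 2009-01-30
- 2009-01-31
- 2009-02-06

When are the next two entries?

Gaps: 1, 6, 1, 6, 1, 6 days — not constant, but cyclic with period 2.
The events fall on every Friday and Saturday.
The following Saturday is 2009-02-07.
Next Friday: 2009-02-13.

2009-02-07, 2009-02-13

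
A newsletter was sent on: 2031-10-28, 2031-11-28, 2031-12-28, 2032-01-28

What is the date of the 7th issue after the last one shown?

2032-08-28

The day-of-month is always 28 (31, 30, 31 days between events).
So this recurs on the 28th of each month.
February 2032: 2032-02-28.
March 2032: 2032-03-28.
April 2032: 2032-04-28.
May 2032: 2032-05-28.
June 2032: 2032-06-28.
July 2032: 2032-07-28.
Next: August 2032 → 2032-08-28.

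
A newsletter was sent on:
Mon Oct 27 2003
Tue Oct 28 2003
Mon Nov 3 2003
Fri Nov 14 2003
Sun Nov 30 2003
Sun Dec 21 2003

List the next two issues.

Fri Jan 16 2004, Mon Feb 16 2004

Intervals are 1, 6, 11, 16, 21 days — an arithmetic progression with common difference 5.
Next gap: 26 days. Sun Dec 21 2003 + 26 days = Fri Jan 16 2004.
Next gap: 31 days. Fri Jan 16 2004 + 31 days = Mon Feb 16 2004.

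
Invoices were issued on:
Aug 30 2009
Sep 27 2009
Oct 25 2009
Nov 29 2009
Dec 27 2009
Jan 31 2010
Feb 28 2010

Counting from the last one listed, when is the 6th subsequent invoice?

Aug 29 2010

Every date is a Sunday; gaps 28, 28, 35, 28, 35, 28 days.
Each is the last Sunday of its month (at least one falls on the 29th or later, ruling out '4th Sunday').
Last Sunday of March 2010: Mar 28 2010.
Last Sunday of April 2010: Apr 25 2010.
May 2010 ends with Sunday May 30 2010.
Last Sunday of June 2010: Jun 27 2010.
Last Sunday of July 2010: Jul 25 2010.
Last Sunday of August 2010: Aug 29 2010.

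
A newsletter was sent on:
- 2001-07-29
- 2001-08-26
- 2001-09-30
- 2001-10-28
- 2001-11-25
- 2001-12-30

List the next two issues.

Every date is a Sunday; gaps 28, 35, 28, 28, 35 days.
Each is the last Sunday of its month (at least one falls on the 29th or later, ruling out '4th Sunday').
Last Sunday of January 2002: 2002-01-27.
Last Sunday of February 2002: 2002-02-24.

2002-01-27, 2002-02-24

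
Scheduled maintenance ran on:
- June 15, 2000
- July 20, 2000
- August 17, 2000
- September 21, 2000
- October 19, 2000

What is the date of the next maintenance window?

November 16, 2000

These are Thursdays at 28- or 35-day spacing (35, 28, 35, 28).
The pattern: 3rd Thursday of the month.
November 2000 — 3rd Thursday is November 16, 2000.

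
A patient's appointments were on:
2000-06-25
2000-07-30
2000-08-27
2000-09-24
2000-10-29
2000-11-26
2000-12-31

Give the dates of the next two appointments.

2001-01-28, 2001-02-25

All Sundays; the gaps (35, 28, 28, 35, 28, 35) vary with month length.
This is the last Sunday of each month.
January 2001 ends with Sunday 2001-01-28.
February 2001 ends with Sunday 2001-02-25.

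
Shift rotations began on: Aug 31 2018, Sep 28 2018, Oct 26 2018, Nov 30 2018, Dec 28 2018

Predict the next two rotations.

Jan 25 2019, Feb 22 2019

All Fridays; the gaps (28, 28, 35, 28) vary with month length.
This is the last Friday of each month.
January 2019 ends with Friday Jan 25 2019.
Last Friday of February 2019: Feb 22 2019.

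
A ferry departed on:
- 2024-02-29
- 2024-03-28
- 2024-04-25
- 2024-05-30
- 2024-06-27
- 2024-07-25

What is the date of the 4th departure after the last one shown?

2024-11-28

Every date is a Thursday; gaps 28, 28, 35, 28, 28 days.
Each is the last Thursday of its month (at least one falls on the 29th or later, ruling out '4th Thursday').
August 2024 ends with Thursday 2024-08-29.
September 2024 ends with Thursday 2024-09-26.
October 2024 ends with Thursday 2024-10-31.
Last Thursday of November 2024: 2024-11-28.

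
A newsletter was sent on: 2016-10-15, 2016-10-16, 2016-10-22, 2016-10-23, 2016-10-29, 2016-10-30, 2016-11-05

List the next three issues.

Every event lands on a Saturday or Sunday (gaps cycle 1, 6, 1, 6, 1, 6).
So the schedule is: every Saturday and Sunday.
The following Sunday is 2016-11-06.
Next Saturday: 2016-11-12.
Next Sunday: 2016-11-13.

2016-11-06, 2016-11-12, 2016-11-13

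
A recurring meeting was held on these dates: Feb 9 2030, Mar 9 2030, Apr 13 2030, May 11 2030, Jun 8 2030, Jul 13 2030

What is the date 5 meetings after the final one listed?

Gaps: 28, 35, 28, 28, 35 days — a mix of 28 and 35. Every date is a Saturday.
Each is the 2nd Saturday of its month.
August 2030 — 2nd Saturday is Aug 10 2030.
2nd Saturday of September 2030: Sep 14 2030.
2nd Saturday of October 2030: Oct 12 2030.
November 2030 — 2nd Saturday is Nov 9 2030.
2nd Saturday of December 2030: Dec 14 2030.

Dec 14 2030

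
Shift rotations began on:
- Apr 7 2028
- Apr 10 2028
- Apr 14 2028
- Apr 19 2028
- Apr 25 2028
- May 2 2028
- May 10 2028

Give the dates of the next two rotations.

The spacing grows by 1 each time: 3, 4, 5, 6, 7, 8 days.
Next gap: 9 days. May 10 2028 + 9 days = May 19 2028.
Next gap: 10 days. May 19 2028 + 10 days = May 29 2028.

May 19 2028, May 29 2028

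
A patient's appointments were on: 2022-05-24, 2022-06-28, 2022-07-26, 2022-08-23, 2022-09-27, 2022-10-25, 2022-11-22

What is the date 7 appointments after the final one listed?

2023-06-27

Gaps: 35, 28, 28, 35, 28, 28 days — a mix of 28 and 35. Every date is a Tuesday.
Each is the 4th Tuesday of its month.
December 2022 — 4th Tuesday is 2022-12-27.
4th Tuesday of January 2023: 2023-01-24.
4th Tuesday of February 2023: 2023-02-28.
4th Tuesday of March 2023: 2023-03-28.
4th Tuesday of April 2023: 2023-04-25.
4th Tuesday of May 2023: 2023-05-23.
June 2023 — 4th Tuesday is 2023-06-27.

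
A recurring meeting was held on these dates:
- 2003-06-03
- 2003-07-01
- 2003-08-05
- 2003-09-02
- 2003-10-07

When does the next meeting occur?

Gaps: 28, 35, 28, 35 days — a mix of 28 and 35. Every date is a Tuesday.
Each is the 1st Tuesday of its month.
November 2003 — 1st Tuesday is 2003-11-04.

2003-11-04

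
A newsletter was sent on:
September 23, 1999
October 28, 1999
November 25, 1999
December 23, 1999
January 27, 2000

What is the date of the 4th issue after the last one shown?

All dates are Thursdays, 35, 28, 28, 35 days apart.
Specifically, the 4th Thursday of each month.
4th Thursday of February 2000: February 24, 2000.
March 2000 — 4th Thursday is March 23, 2000.
4th Thursday of April 2000: April 27, 2000.
May 2000 — 4th Thursday is May 25, 2000.

May 25, 2000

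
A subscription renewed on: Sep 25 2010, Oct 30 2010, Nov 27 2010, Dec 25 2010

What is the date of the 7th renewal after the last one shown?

All Saturdays; the gaps (35, 28, 28) vary with month length.
This is the last Saturday of each month.
Last Saturday of January 2011: Jan 29 2011.
Last Saturday of February 2011: Feb 26 2011.
Last Saturday of March 2011: Mar 26 2011.
Last Saturday of April 2011: Apr 30 2011.
Last Saturday of May 2011: May 28 2011.
Last Saturday of June 2011: Jun 25 2011.
Last Saturday of July 2011: Jul 30 2011.

Jul 30 2011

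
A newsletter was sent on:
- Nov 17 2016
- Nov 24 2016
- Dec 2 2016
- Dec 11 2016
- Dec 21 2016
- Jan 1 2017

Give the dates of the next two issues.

The spacing grows by 1 each time: 7, 8, 9, 10, 11 days.
Next gap: 12 days. Jan 1 2017 + 12 days = Jan 13 2017.
Next gap: 13 days. Jan 13 2017 + 13 days = Jan 26 2017.

Jan 13 2017, Jan 26 2017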